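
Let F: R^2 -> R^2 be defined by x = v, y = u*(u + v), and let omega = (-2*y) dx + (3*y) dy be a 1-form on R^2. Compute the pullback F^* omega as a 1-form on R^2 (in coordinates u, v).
F^* omega = (3*u*(2*u^2 + 3*u*v + v^2)) du + (u*(3*u^2 + 3*u*v - 2*u - 2*v)) dv

Using F^*(f dg) = (f ∘ F) d(g ∘ F), substitute each coordinate x_i by F_i(u, v) in f_i, and replace dx_i by d F_i = (∂F_i/∂u) du + (∂F_i/∂v) dv.
  For the x component: f_1(F) = 2*u*(-u - v); d F_1 = (0) du + (1) dv
  For the y component: f_2(F) = 3*u*(u + v); d F_2 = (2*u + v) du + (u) dv
Combining and collecting du, dv coefficients:
  coeff of du: 3*u*(2*u^2 + 3*u*v + v^2)
  coeff of dv: u*(3*u^2 + 3*u*v - 2*u - 2*v)
F^* omega = (3*u*(2*u^2 + 3*u*v + v^2)) du + (u*(3*u^2 + 3*u*v - 2*u - 2*v)) dv.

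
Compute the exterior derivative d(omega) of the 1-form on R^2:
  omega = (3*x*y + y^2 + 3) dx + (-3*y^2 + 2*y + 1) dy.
d(omega) = (-3*x - 2*y) dx ∧ dy

For a 1-form omega = sum_i f_i dx_i, the exterior derivative is
  d(omega) = sum_{i < j} (∂f_j/∂x_i - ∂f_i/∂x_j) dx_i ∧ dx_j.
  coefficient of dx ∧ dy: ∂f_2/∂x - ∂f_1/∂y = ∂(-3*y^2 + 2*y + 1)/∂x - ∂(3*x*y + y^2 + 3)/∂y = -3*x - 2*y
Assembling: d(omega) = (-3*x - 2*y) dx ∧ dy.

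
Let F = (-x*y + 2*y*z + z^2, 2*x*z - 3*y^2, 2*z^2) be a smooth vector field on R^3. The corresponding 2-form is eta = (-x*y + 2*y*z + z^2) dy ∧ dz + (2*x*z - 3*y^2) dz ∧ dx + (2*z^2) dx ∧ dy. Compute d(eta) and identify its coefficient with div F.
d(eta) = (-7*y + 4*z) dx ∧ dy ∧ dz; div F = -7*y + 4*z

For a 2-form in R^3 of the form above, applying d gives a 3-form with coefficient ∂P/∂x + ∂Q/∂y + ∂R/∂z:
  ∂P/∂x = -y
  ∂Q/∂y = -6*y
  ∂R/∂z = 4*z
Sum = -7*y + 4*z, which is exactly div F.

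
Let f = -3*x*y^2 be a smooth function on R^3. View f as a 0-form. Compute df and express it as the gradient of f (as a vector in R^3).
df = (-3*y^2) dx + (-6*x*y) dy + (0) dz; grad f = (-3*y^2, -6*x*y, 0)

For a 0-form f, d f = (∂f/∂x) dx + (∂f/∂y) dy + (∂f/∂z) dz. The components of the vector representation are exactly the entries of grad f in Cartesian coordinates:
  ∂f/∂x = -3*y^2
  ∂f/∂y = -6*x*y
  ∂f/∂z = 0.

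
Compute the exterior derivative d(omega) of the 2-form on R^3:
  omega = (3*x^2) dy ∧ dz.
d(omega) = (6*x) dx ∧ dy ∧ dz

For a 2-form omega = sum_{i<j} g_{ij} dx_i ∧ dx_j, the exterior derivative is
  d(omega) = sum_{i<j} d(g_{ij}) ∧ dx_i ∧ dx_j = sum_{i<j, k} (∂g_{ij}/∂x_k) dx_k ∧ dx_i ∧ dx_j.
Expand each term, using dx_k ∧ dx_i ∧ dx_j = sgn(permutation) dx_{(a)} ∧ dx_{(b)} ∧ dx_{(c)} with (a < b < c) sorted:
  d(3*x^2) includes (∂/∂x)(3*x^2) dx = (6*x) dx, which multiplied by dy ∧ dz gives (6*x) dx ∧ dy ∧ dz
Collecting like 3-forms: d(omega) = (6*x) dx ∧ dy ∧ dz.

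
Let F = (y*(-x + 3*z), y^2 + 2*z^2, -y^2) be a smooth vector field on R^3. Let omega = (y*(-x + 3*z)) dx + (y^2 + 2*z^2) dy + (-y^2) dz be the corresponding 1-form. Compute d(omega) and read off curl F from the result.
d(omega) = (-2*y - 4*z) dy ∧ dz + (3*y) dz ∧ dx + (x - 3*z) dx ∧ dy; curl F = (-2*y - 4*z, 3*y, x - 3*z)

d omega = sum_{i<j} (∂f_j/∂x_i - ∂f_i/∂x_j) dx_i ∧ dx_j. Under the identification (dy ∧ dz, dz ∧ dx, dx ∧ dy) ↔ (e_x, e_y, e_z), the coefficients are exactly the components of curl F. Compute:
  ∂R/∂y - ∂Q/∂z = (-2*y) - (4*z) = -2*y - 4*z
  ∂P/∂z - ∂R/∂x = (3*y) - (0) = 3*y
  ∂Q/∂x - ∂P/∂y = (0) - (-x + 3*z) = x - 3*z.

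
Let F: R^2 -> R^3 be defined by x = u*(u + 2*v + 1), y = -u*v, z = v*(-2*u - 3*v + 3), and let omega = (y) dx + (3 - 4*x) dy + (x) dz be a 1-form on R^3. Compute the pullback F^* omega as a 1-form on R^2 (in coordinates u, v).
F^* omega = (v*(2*u*v + u - 3)) du + (u*(2*u^2 - 4*u*v + 5*u - 12*v^2)) dv

Using F^*(f dg) = (f ∘ F) d(g ∘ F), substitute each coordinate x_i by F_i(u, v) in f_i, and replace dx_i by d F_i = (∂F_i/∂u) du + (∂F_i/∂v) dv.
  For the x component: f_1(F) = -u*v; d F_1 = (2*u + 2*v + 1) du + (2*u) dv
  For the y component: f_2(F) = -4*u^2 - 8*u*v - 4*u + 3; d F_2 = (-v) du + (-u) dv
  For the z component: f_3(F) = u*(u + 2*v + 1); d F_3 = (-2*v) du + (-2*u - 6*v + 3) dv
Combining and collecting du, dv coefficients:
  coeff of du: v*(2*u*v + u - 3)
  coeff of dv: u*(2*u^2 - 4*u*v + 5*u - 12*v^2)
F^* omega = (v*(2*u*v + u - 3)) du + (u*(2*u^2 - 4*u*v + 5*u - 12*v^2)) dv.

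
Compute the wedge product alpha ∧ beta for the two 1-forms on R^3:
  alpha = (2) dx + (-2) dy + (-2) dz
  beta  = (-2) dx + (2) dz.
alpha ∧ beta = (-4) dx ∧ dy + (-4) dy ∧ dz

Distribute the wedge, using dx_i ∧ dx_j = -dx_j ∧ dx_i and dx_i ∧ dx_i = 0. For each pair (i, j) with i < j, the coefficient of dx_i ∧ dx_j in alpha ∧ beta is (alpha_i * beta_j - alpha_j * beta_i). Collecting: alpha ∧ beta = (-4) dx ∧ dy + (-4) dy ∧ dz.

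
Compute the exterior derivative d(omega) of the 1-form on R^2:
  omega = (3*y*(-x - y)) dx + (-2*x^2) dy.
d(omega) = (-x + 6*y) dx ∧ dy

For a 1-form omega = sum_i f_i dx_i, the exterior derivative is
  d(omega) = sum_{i < j} (∂f_j/∂x_i - ∂f_i/∂x_j) dx_i ∧ dx_j.
  coefficient of dx ∧ dy: ∂f_2/∂x - ∂f_1/∂y = ∂(-2*x^2)/∂x - ∂(3*y*(-x - y))/∂y = -x + 6*y
Assembling: d(omega) = (-x + 6*y) dx ∧ dy.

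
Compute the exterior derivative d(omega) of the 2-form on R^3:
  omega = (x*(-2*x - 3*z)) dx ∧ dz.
d(omega) = 0

For a 2-form omega = sum_{i<j} g_{ij} dx_i ∧ dx_j, the exterior derivative is
  d(omega) = sum_{i<j} d(g_{ij}) ∧ dx_i ∧ dx_j = sum_{i<j, k} (∂g_{ij}/∂x_k) dx_k ∧ dx_i ∧ dx_j.
Expand each term, using dx_k ∧ dx_i ∧ dx_j = sgn(permutation) dx_{(a)} ∧ dx_{(b)} ∧ dx_{(c)} with (a < b < c) sorted:

Collecting like 3-forms: d(omega) = 0.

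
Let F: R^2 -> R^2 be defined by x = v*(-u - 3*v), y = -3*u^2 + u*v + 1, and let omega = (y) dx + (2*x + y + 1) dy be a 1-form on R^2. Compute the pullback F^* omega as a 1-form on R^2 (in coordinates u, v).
F^* omega = (18*u^3 + 6*u^2*v + 34*u*v^2 - 12*u - 6*v^3 + v) du + (16*u^2*v - 12*u*v^2 + u - 6*v) dv

Using F^*(f dg) = (f ∘ F) d(g ∘ F), substitute each coordinate x_i by F_i(u, v) in f_i, and replace dx_i by d F_i = (∂F_i/∂u) du + (∂F_i/∂v) dv.
  For the x component: f_1(F) = -3*u^2 + u*v + 1; d F_1 = (-v) du + (-u - 6*v) dv
  For the y component: f_2(F) = -3*u^2 - u*v - 6*v^2 + 2; d F_2 = (-6*u + v) du + (u) dv
Combining and collecting du, dv coefficients:
  coeff of du: 18*u^3 + 6*u^2*v + 34*u*v^2 - 12*u - 6*v^3 + v
  coeff of dv: 16*u^2*v - 12*u*v^2 + u - 6*v
F^* omega = (18*u^3 + 6*u^2*v + 34*u*v^2 - 12*u - 6*v^3 + v) du + (16*u^2*v - 12*u*v^2 + u - 6*v) dv.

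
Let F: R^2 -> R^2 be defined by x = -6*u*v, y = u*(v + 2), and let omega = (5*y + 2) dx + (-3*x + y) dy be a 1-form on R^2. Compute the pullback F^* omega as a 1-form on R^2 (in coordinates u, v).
F^* omega = (-11*u*v^2 - 20*u*v + 4*u - 12*v) du + (u*(-11*u*v - 58*u - 12)) dv

Using F^*(f dg) = (f ∘ F) d(g ∘ F), substitute each coordinate x_i by F_i(u, v) in f_i, and replace dx_i by d F_i = (∂F_i/∂u) du + (∂F_i/∂v) dv.
  For the x component: f_1(F) = 5*u*v + 10*u + 2; d F_1 = (-6*v) du + (-6*u) dv
  For the y component: f_2(F) = u*(19*v + 2); d F_2 = (v + 2) du + (u) dv
Combining and collecting du, dv coefficients:
  coeff of du: -11*u*v^2 - 20*u*v + 4*u - 12*v
  coeff of dv: u*(-11*u*v - 58*u - 12)
F^* omega = (-11*u*v^2 - 20*u*v + 4*u - 12*v) du + (u*(-11*u*v - 58*u - 12)) dv.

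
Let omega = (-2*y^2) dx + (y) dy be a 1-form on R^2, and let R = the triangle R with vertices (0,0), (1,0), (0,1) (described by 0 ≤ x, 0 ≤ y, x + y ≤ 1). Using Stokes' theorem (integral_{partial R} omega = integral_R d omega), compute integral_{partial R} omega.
integral_(partial R) omega = 2/3

Stokes: integral_partial_R omega = integral_R d omega with d omega = (∂Q/∂x - ∂P/∂y) dx ∧ dy.
  ∂Q/∂x = 0
  ∂P/∂y = -4*y
  integrand = ∂Q/∂x - ∂P/∂y = 4*y.
Integrating over R: integral_0^1 integral_0^{1-x} (4*y) dy dx = 2/3.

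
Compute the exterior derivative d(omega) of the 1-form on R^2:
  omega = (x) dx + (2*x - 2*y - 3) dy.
d(omega) = (2) dx ∧ dy

For a 1-form omega = sum_i f_i dx_i, the exterior derivative is
  d(omega) = sum_{i < j} (∂f_j/∂x_i - ∂f_i/∂x_j) dx_i ∧ dx_j.
  coefficient of dx ∧ dy: ∂f_2/∂x - ∂f_1/∂y = ∂(2*x - 2*y - 3)/∂x - ∂(x)/∂y = 2
Assembling: d(omega) = (2) dx ∧ dy.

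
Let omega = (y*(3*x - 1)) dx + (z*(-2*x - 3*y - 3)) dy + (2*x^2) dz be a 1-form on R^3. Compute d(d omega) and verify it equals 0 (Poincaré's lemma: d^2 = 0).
d(d omega) = 0

Step 1: d omega = sum_{i<j} (∂f_j/∂x_i - ∂f_i/∂x_j) dx_i ∧ dx_j:
  coeff of dx ∧ dy: -3*x - 2*z + 1
  coeff of dx ∧ dz: 4*x
  coeff of dy ∧ dz: 2*x + 3*y + 3
Step 2: Apply d again to each 2-form coefficient. The only possible 3-form in R^3 is dx ∧ dy ∧ dz, with coefficient
  ∂(coeff of dy∧dz)/∂x - ∂(coeff of dx∧dz)/∂y + ∂(coeff of dx∧dy)/∂z
  = ∂/∂x (2*x + 3*y + 3) - ∂/∂y (4*x) + ∂/∂z (-3*x - 2*z + 1).
Each of these terms simplifies to sums of mixed partials that cancel in pairs. The result is 0 (by equality of mixed partials for smooth functions — Schwarz / Clairaut).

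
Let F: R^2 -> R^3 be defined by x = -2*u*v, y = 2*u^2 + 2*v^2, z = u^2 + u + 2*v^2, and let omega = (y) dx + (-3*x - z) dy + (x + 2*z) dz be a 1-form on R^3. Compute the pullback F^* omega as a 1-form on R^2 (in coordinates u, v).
F^* omega = (16*u^2*v + 2*u^2 - 2*u*v + 2*u - 4*v^3 + 4*v^2) du + (-4*u^3 + 4*u^2*v + 12*u*v^2 + 4*u*v + 8*v^3) dv

Using F^*(f dg) = (f ∘ F) d(g ∘ F), substitute each coordinate x_i by F_i(u, v) in f_i, and replace dx_i by d F_i = (∂F_i/∂u) du + (∂F_i/∂v) dv.
  For the x component: f_1(F) = 2*u^2 + 2*v^2; d F_1 = (-2*v) du + (-2*u) dv
  For the y component: f_2(F) = -u^2 + 6*u*v - u - 2*v^2; d F_2 = (4*u) du + (4*v) dv
  For the z component: f_3(F) = 2*u^2 - 2*u*v + 2*u + 4*v^2; d F_3 = (2*u + 1) du + (4*v) dv
Combining and collecting du, dv coefficients:
  coeff of du: 16*u^2*v + 2*u^2 - 2*u*v + 2*u - 4*v^3 + 4*v^2
  coeff of dv: -4*u^3 + 4*u^2*v + 12*u*v^2 + 4*u*v + 8*v^3
F^* omega = (16*u^2*v + 2*u^2 - 2*u*v + 2*u - 4*v^3 + 4*v^2) du + (-4*u^3 + 4*u^2*v + 12*u*v^2 + 4*u*v + 8*v^3) dv.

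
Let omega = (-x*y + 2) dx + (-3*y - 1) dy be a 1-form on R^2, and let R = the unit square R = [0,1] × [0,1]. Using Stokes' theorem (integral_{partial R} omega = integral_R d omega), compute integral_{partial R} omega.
integral_(partial R) omega = 1/2

Stokes: integral_partial_R omega = integral_R d omega with d omega = (∂Q/∂x - ∂P/∂y) dx ∧ dy.
  ∂Q/∂x = 0
  ∂P/∂y = -x
  integrand = ∂Q/∂x - ∂P/∂y = x.
Integrating over R: integral_0^1 integral_0^1 (x) dx dy = 1/2.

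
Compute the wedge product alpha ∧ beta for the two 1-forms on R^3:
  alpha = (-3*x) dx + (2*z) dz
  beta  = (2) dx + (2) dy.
alpha ∧ beta = (-6*x) dx ∧ dy + (-4*z) dx ∧ dz + (-4*z) dy ∧ dz

Distribute the wedge, using dx_i ∧ dx_j = -dx_j ∧ dx_i and dx_i ∧ dx_i = 0. For each pair (i, j) with i < j, the coefficient of dx_i ∧ dx_j in alpha ∧ beta is (alpha_i * beta_j - alpha_j * beta_i). Collecting: alpha ∧ beta = (-6*x) dx ∧ dy + (-4*z) dx ∧ dz + (-4*z) dy ∧ dz.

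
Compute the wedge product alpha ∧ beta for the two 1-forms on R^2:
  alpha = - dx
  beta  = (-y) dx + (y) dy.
alpha ∧ beta = (-y) dx ∧ dy

Distribute the wedge, using dx_i ∧ dx_j = -dx_j ∧ dx_i and dx_i ∧ dx_i = 0. For each pair (i, j) with i < j, the coefficient of dx_i ∧ dx_j in alpha ∧ beta is (alpha_i * beta_j - alpha_j * beta_i). Collecting: alpha ∧ beta = (-y) dx ∧ dy.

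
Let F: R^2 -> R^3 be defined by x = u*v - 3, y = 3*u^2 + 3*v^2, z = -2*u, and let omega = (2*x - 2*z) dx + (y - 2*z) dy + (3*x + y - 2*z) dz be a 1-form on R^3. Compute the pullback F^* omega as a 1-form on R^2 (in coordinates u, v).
F^* omega = (18*u^3 + 18*u^2 + 20*u*v^2 - 2*u*v - 8*u - 6*v^2 - 6*v + 18) du + (20*u^2*v + 4*u^2 + 24*u*v - 6*u + 18*v^3) dv

Using F^*(f dg) = (f ∘ F) d(g ∘ F), substitute each coordinate x_i by F_i(u, v) in f_i, and replace dx_i by d F_i = (∂F_i/∂u) du + (∂F_i/∂v) dv.
  For the x component: f_1(F) = 2*u*v + 4*u - 6; d F_1 = (v) du + (u) dv
  For the y component: f_2(F) = 3*u^2 + 4*u + 3*v^2; d F_2 = (6*u) du + (6*v) dv
  For the z component: f_3(F) = 3*u^2 + 3*u*v + 4*u + 3*v^2 - 9; d F_3 = (-2) du + (0) dv
Combining and collecting du, dv coefficients:
  coeff of du: 18*u^3 + 18*u^2 + 20*u*v^2 - 2*u*v - 8*u - 6*v^2 - 6*v + 18
  coeff of dv: 20*u^2*v + 4*u^2 + 24*u*v - 6*u + 18*v^3
F^* omega = (18*u^3 + 18*u^2 + 20*u*v^2 - 2*u*v - 8*u - 6*v^2 - 6*v + 18) du + (20*u^2*v + 4*u^2 + 24*u*v - 6*u + 18*v^3) dv.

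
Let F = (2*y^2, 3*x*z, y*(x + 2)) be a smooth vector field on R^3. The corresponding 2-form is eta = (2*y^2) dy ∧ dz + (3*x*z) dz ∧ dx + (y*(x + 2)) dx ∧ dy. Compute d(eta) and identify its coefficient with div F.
d(eta) = (0) dx ∧ dy ∧ dz; div F = 0

For a 2-form in R^3 of the form above, applying d gives a 3-form with coefficient ∂P/∂x + ∂Q/∂y + ∂R/∂z:
  ∂P/∂x = 0
  ∂Q/∂y = 0
  ∂R/∂z = 0
Sum = 0, which is exactly div F.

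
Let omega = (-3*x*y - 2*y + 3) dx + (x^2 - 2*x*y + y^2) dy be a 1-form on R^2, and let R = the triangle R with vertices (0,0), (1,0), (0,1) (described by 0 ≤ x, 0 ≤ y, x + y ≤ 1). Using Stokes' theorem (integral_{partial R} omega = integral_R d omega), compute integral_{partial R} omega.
integral_(partial R) omega = 3/2

Stokes: integral_partial_R omega = integral_R d omega with d omega = (∂Q/∂x - ∂P/∂y) dx ∧ dy.
  ∂Q/∂x = 2*x - 2*y
  ∂P/∂y = -3*x - 2
  integrand = ∂Q/∂x - ∂P/∂y = 5*x - 2*y + 2.
Integrating over R: integral_0^1 integral_0^{1-x} (5*x - 2*y + 2) dy dx = 3/2.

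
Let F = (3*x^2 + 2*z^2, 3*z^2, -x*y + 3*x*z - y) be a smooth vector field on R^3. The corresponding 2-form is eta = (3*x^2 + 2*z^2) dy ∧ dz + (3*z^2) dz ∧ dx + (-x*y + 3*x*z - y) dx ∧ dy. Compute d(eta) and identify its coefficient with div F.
d(eta) = (9*x) dx ∧ dy ∧ dz; div F = 9*x

For a 2-form in R^3 of the form above, applying d gives a 3-form with coefficient ∂P/∂x + ∂Q/∂y + ∂R/∂z:
  ∂P/∂x = 6*x
  ∂Q/∂y = 0
  ∂R/∂z = 3*x
Sum = 9*x, which is exactly div F.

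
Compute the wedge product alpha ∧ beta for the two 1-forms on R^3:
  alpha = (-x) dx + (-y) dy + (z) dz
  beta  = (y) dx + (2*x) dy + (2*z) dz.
alpha ∧ beta = (-2*x^2 + y^2) dx ∧ dy + (-z*(2*x + y)) dx ∧ dz + (-2*z*(x + y)) dy ∧ dz

Distribute the wedge, using dx_i ∧ dx_j = -dx_j ∧ dx_i and dx_i ∧ dx_i = 0. For each pair (i, j) with i < j, the coefficient of dx_i ∧ dx_j in alpha ∧ beta is (alpha_i * beta_j - alpha_j * beta_i). Collecting: alpha ∧ beta = (-2*x^2 + y^2) dx ∧ dy + (-z*(2*x + y)) dx ∧ dz + (-2*z*(x + y)) dy ∧ dz.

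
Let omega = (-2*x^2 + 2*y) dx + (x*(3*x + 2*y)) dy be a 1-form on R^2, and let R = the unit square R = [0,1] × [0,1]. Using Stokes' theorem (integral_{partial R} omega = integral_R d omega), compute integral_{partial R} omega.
integral_(partial R) omega = 2

Stokes: integral_partial_R omega = integral_R d omega with d omega = (∂Q/∂x - ∂P/∂y) dx ∧ dy.
  ∂Q/∂x = 6*x + 2*y
  ∂P/∂y = 2
  integrand = ∂Q/∂x - ∂P/∂y = 6*x + 2*y - 2.
Integrating over R: integral_0^1 integral_0^1 (6*x + 2*y - 2) dx dy = 2.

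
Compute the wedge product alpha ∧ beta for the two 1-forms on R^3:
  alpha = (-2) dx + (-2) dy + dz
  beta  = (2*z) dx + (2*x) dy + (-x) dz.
alpha ∧ beta = (-4*x + 4*z) dx ∧ dy + (2*x - 2*z) dx ∧ dz

Distribute the wedge, using dx_i ∧ dx_j = -dx_j ∧ dx_i and dx_i ∧ dx_i = 0. For each pair (i, j) with i < j, the coefficient of dx_i ∧ dx_j in alpha ∧ beta is (alpha_i * beta_j - alpha_j * beta_i). Collecting: alpha ∧ beta = (-4*x + 4*z) dx ∧ dy + (2*x - 2*z) dx ∧ dz.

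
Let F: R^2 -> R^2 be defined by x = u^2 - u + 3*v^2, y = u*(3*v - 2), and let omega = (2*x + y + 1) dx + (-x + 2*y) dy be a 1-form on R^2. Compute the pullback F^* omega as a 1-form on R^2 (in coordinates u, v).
F^* omega = (4*u^3 + 3*u^2*v - 8*u^2 + 30*u*v^2 - 24*u*v + 12*u - 9*v^3 - 1) du + (-3*u^3 + 30*u^2*v - 9*u^2 + 9*u*v^2 - 24*u*v + 36*v^3 + 6*v) dv

Using F^*(f dg) = (f ∘ F) d(g ∘ F), substitute each coordinate x_i by F_i(u, v) in f_i, and replace dx_i by d F_i = (∂F_i/∂u) du + (∂F_i/∂v) dv.
  For the x component: f_1(F) = 2*u^2 + 3*u*v - 4*u + 6*v^2 + 1; d F_1 = (2*u - 1) du + (6*v) dv
  For the y component: f_2(F) = -u^2 + 6*u*v - 3*u - 3*v^2; d F_2 = (3*v - 2) du + (3*u) dv
Combining and collecting du, dv coefficients:
  coeff of du: 4*u^3 + 3*u^2*v - 8*u^2 + 30*u*v^2 - 24*u*v + 12*u - 9*v^3 - 1
  coeff of dv: -3*u^3 + 30*u^2*v - 9*u^2 + 9*u*v^2 - 24*u*v + 36*v^3 + 6*v
F^* omega = (4*u^3 + 3*u^2*v - 8*u^2 + 30*u*v^2 - 24*u*v + 12*u - 9*v^3 - 1) du + (-3*u^3 + 30*u^2*v - 9*u^2 + 9*u*v^2 - 24*u*v + 36*v^3 + 6*v) dv.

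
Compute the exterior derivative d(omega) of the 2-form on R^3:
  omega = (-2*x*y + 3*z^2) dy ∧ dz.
d(omega) = (-2*y) dx ∧ dy ∧ dz

For a 2-form omega = sum_{i<j} g_{ij} dx_i ∧ dx_j, the exterior derivative is
  d(omega) = sum_{i<j} d(g_{ij}) ∧ dx_i ∧ dx_j = sum_{i<j, k} (∂g_{ij}/∂x_k) dx_k ∧ dx_i ∧ dx_j.
Expand each term, using dx_k ∧ dx_i ∧ dx_j = sgn(permutation) dx_{(a)} ∧ dx_{(b)} ∧ dx_{(c)} with (a < b < c) sorted:
  d(-2*x*y + 3*z^2) includes (∂/∂x)(-2*x*y + 3*z^2) dx = (-2*y) dx, which multiplied by dy ∧ dz gives (-2*y) dx ∧ dy ∧ dz
Collecting like 3-forms: d(omega) = (-2*y) dx ∧ dy ∧ dz.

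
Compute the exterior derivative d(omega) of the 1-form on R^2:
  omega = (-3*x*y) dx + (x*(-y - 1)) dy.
d(omega) = (3*x - y - 1) dx ∧ dy

For a 1-form omega = sum_i f_i dx_i, the exterior derivative is
  d(omega) = sum_{i < j} (∂f_j/∂x_i - ∂f_i/∂x_j) dx_i ∧ dx_j.
  coefficient of dx ∧ dy: ∂f_2/∂x - ∂f_1/∂y = ∂(x*(-y - 1))/∂x - ∂(-3*x*y)/∂y = 3*x - y - 1
Assembling: d(omega) = (3*x - y - 1) dx ∧ dy.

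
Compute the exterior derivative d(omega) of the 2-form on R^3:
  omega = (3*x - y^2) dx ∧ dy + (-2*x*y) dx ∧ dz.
d(omega) = (2*x) dx ∧ dy ∧ dz

For a 2-form omega = sum_{i<j} g_{ij} dx_i ∧ dx_j, the exterior derivative is
  d(omega) = sum_{i<j} d(g_{ij}) ∧ dx_i ∧ dx_j = sum_{i<j, k} (∂g_{ij}/∂x_k) dx_k ∧ dx_i ∧ dx_j.
Expand each term, using dx_k ∧ dx_i ∧ dx_j = sgn(permutation) dx_{(a)} ∧ dx_{(b)} ∧ dx_{(c)} with (a < b < c) sorted:
  d(-2*x*y) includes (∂/∂y)(-2*x*y) dy = (-2*x) dy, which multiplied by dx ∧ dz gives (2*x) dx ∧ dy ∧ dz
Collecting like 3-forms: d(omega) = (2*x) dx ∧ dy ∧ dz.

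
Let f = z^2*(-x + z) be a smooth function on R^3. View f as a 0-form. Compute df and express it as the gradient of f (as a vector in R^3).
df = (-z^2) dx + (0) dy + (z*(-2*x + 3*z)) dz; grad f = (-z^2, 0, z*(-2*x + 3*z))

For a 0-form f, d f = (∂f/∂x) dx + (∂f/∂y) dy + (∂f/∂z) dz. The components of the vector representation are exactly the entries of grad f in Cartesian coordinates:
  ∂f/∂x = -z^2
  ∂f/∂y = 0
  ∂f/∂z = z*(-2*x + 3*z).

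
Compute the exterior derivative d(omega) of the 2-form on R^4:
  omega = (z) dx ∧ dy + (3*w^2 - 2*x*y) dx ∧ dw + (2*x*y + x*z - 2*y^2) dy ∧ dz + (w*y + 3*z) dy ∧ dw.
d(omega) = (2*y + z + 1) dx ∧ dy ∧ dz + (2*x) dx ∧ dy ∧ dw + (-3) dy ∧ dz ∧ dw

For a 2-form omega = sum_{i<j} g_{ij} dx_i ∧ dx_j, the exterior derivative is
  d(omega) = sum_{i<j} d(g_{ij}) ∧ dx_i ∧ dx_j = sum_{i<j, k} (∂g_{ij}/∂x_k) dx_k ∧ dx_i ∧ dx_j.
Expand each term, using dx_k ∧ dx_i ∧ dx_j = sgn(permutation) dx_{(a)} ∧ dx_{(b)} ∧ dx_{(c)} with (a < b < c) sorted:
  d(z) includes (∂/∂z)(z) dz = (1) dz, which multiplied by dx ∧ dy gives (1) dx ∧ dy ∧ dz
  d(3*w^2 - 2*x*y) includes (∂/∂y)(3*w^2 - 2*x*y) dy = (-2*x) dy, which multiplied by dx ∧ dw gives (2*x) dx ∧ dy ∧ dw
  d(2*x*y + x*z - 2*y^2) includes (∂/∂x)(2*x*y + x*z - 2*y^2) dx = (2*y + z) dx, which multiplied by dy ∧ dz gives (2*y + z) dx ∧ dy ∧ dz
  d(w*y + 3*z) includes (∂/∂z)(w*y + 3*z) dz = (3) dz, which multiplied by dy ∧ dw gives (-3) dy ∧ dz ∧ dw
Collecting like 3-forms: d(omega) = (2*y + z + 1) dx ∧ dy ∧ dz + (2*x) dx ∧ dy ∧ dw + (-3) dy ∧ dz ∧ dw.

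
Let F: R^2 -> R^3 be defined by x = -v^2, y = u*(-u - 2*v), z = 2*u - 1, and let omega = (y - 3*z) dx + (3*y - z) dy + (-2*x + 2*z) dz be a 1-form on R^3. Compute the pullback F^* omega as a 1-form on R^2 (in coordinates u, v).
F^* omega = (6*u^3 + 18*u^2*v + 4*u^2 + 12*u*v^2 + 4*u*v + 6*u + 4*v^2 - 2*v - 4) du + (6*u^3 + 14*u^2*v + 4*u^2 + 4*u*v^2 + 12*u*v - 2*u - 6*v) dv

Using F^*(f dg) = (f ∘ F) d(g ∘ F), substitute each coordinate x_i by F_i(u, v) in f_i, and replace dx_i by d F_i = (∂F_i/∂u) du + (∂F_i/∂v) dv.
  For the x component: f_1(F) = -u^2 - 2*u*v - 6*u + 3; d F_1 = (0) du + (-2*v) dv
  For the y component: f_2(F) = -3*u^2 - 6*u*v - 2*u + 1; d F_2 = (-2*u - 2*v) du + (-2*u) dv
  For the z component: f_3(F) = 4*u + 2*v^2 - 2; d F_3 = (2) du + (0) dv
Combining and collecting du, dv coefficients:
  coeff of du: 6*u^3 + 18*u^2*v + 4*u^2 + 12*u*v^2 + 4*u*v + 6*u + 4*v^2 - 2*v - 4
  coeff of dv: 6*u^3 + 14*u^2*v + 4*u^2 + 4*u*v^2 + 12*u*v - 2*u - 6*v
F^* omega = (6*u^3 + 18*u^2*v + 4*u^2 + 12*u*v^2 + 4*u*v + 6*u + 4*v^2 - 2*v - 4) du + (6*u^3 + 14*u^2*v + 4*u^2 + 4*u*v^2 + 12*u*v - 2*u - 6*v) dv.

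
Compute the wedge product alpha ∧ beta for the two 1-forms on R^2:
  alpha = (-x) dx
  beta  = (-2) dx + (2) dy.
alpha ∧ beta = (-2*x) dx ∧ dy

Distribute the wedge, using dx_i ∧ dx_j = -dx_j ∧ dx_i and dx_i ∧ dx_i = 0. For each pair (i, j) with i < j, the coefficient of dx_i ∧ dx_j in alpha ∧ beta is (alpha_i * beta_j - alpha_j * beta_i). Collecting: alpha ∧ beta = (-2*x) dx ∧ dy.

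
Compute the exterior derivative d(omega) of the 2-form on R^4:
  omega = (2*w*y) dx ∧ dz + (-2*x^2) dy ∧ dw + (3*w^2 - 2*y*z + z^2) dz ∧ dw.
d(omega) = (-2*w) dx ∧ dy ∧ dz + (2*y) dx ∧ dz ∧ dw + (-4*x) dx ∧ dy ∧ dw + (-2*z) dy ∧ dz ∧ dw

For a 2-form omega = sum_{i<j} g_{ij} dx_i ∧ dx_j, the exterior derivative is
  d(omega) = sum_{i<j} d(g_{ij}) ∧ dx_i ∧ dx_j = sum_{i<j, k} (∂g_{ij}/∂x_k) dx_k ∧ dx_i ∧ dx_j.
Expand each term, using dx_k ∧ dx_i ∧ dx_j = sgn(permutation) dx_{(a)} ∧ dx_{(b)} ∧ dx_{(c)} with (a < b < c) sorted:
  d(2*w*y) includes (∂/∂y)(2*w*y) dy = (2*w) dy, which multiplied by dx ∧ dz gives (-2*w) dx ∧ dy ∧ dz
  d(2*w*y) includes (∂/∂w)(2*w*y) dw = (2*y) dw, which multiplied by dx ∧ dz gives (2*y) dx ∧ dz ∧ dw
  d(-2*x^2) includes (∂/∂x)(-2*x^2) dx = (-4*x) dx, which multiplied by dy ∧ dw gives (-4*x) dx ∧ dy ∧ dw
  d(3*w^2 - 2*y*z + z^2) includes (∂/∂y)(3*w^2 - 2*y*z + z^2) dy = (-2*z) dy, which multiplied by dz ∧ dw gives (-2*z) dy ∧ dz ∧ dw
Collecting like 3-forms: d(omega) = (-2*w) dx ∧ dy ∧ dz + (2*y) dx ∧ dz ∧ dw + (-4*x) dx ∧ dy ∧ dw + (-2*z) dy ∧ dz ∧ dw.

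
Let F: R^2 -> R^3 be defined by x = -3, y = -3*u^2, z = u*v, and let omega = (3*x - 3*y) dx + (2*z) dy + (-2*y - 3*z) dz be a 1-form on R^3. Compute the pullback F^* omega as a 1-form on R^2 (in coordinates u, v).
F^* omega = (3*u*v*(-2*u - v)) du + (3*u^2*(2*u - v)) dv

Using F^*(f dg) = (f ∘ F) d(g ∘ F), substitute each coordinate x_i by F_i(u, v) in f_i, and replace dx_i by d F_i = (∂F_i/∂u) du + (∂F_i/∂v) dv.
  For the x component: f_1(F) = 9*u^2 - 9; d F_1 = (0) du + (0) dv
  For the y component: f_2(F) = 2*u*v; d F_2 = (-6*u) du + (0) dv
  For the z component: f_3(F) = 3*u*(2*u - v); d F_3 = (v) du + (u) dv
Combining and collecting du, dv coefficients:
  coeff of du: 3*u*v*(-2*u - v)
  coeff of dv: 3*u^2*(2*u - v)
F^* omega = (3*u*v*(-2*u - v)) du + (3*u^2*(2*u - v)) dv.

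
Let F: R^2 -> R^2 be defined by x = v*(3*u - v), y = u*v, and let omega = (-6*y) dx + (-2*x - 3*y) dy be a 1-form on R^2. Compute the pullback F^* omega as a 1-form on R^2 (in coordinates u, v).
F^* omega = (v^2*(-27*u + 2*v)) du + (u*v*(-27*u + 14*v)) dv

Using F^*(f dg) = (f ∘ F) d(g ∘ F), substitute each coordinate x_i by F_i(u, v) in f_i, and replace dx_i by d F_i = (∂F_i/∂u) du + (∂F_i/∂v) dv.
  For the x component: f_1(F) = -6*u*v; d F_1 = (3*v) du + (3*u - 2*v) dv
  For the y component: f_2(F) = v*(-9*u + 2*v); d F_2 = (v) du + (u) dv
Combining and collecting du, dv coefficients:
  coeff of du: v^2*(-27*u + 2*v)
  coeff of dv: u*v*(-27*u + 14*v)
F^* omega = (v^2*(-27*u + 2*v)) du + (u*v*(-27*u + 14*v)) dv.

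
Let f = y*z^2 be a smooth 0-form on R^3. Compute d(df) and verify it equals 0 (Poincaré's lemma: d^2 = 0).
d(df) = 0

Step 1: df = sum_i (∂f/∂x_i) dx_i = (0) dx + (z^2) dy + (2*y*z) dz.
Step 2: Apply d again. Using the 1-form formula, the coefficient of dx ∧ dy in d(df) is ∂^2 f/∂x ∂y - ∂^2 f/∂y ∂x = (0) - (0) = 0 (equality of mixed partials for smooth f).
Similarly for dx ∧ dz and dy ∧ dz — all coefficients vanish. So d(df) = 0.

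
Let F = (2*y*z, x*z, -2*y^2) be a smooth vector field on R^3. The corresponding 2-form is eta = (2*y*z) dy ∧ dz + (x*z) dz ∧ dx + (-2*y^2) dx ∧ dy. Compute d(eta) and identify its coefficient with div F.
d(eta) = (0) dx ∧ dy ∧ dz; div F = 0

For a 2-form in R^3 of the form above, applying d gives a 3-form with coefficient ∂P/∂x + ∂Q/∂y + ∂R/∂z:
  ∂P/∂x = 0
  ∂Q/∂y = 0
  ∂R/∂z = 0
Sum = 0, which is exactly div F.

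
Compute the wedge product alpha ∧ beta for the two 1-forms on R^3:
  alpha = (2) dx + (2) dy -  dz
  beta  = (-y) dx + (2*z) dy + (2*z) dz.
alpha ∧ beta = (2*y + 4*z) dx ∧ dy + (-y + 4*z) dx ∧ dz + (6*z) dy ∧ dz

Distribute the wedge, using dx_i ∧ dx_j = -dx_j ∧ dx_i and dx_i ∧ dx_i = 0. For each pair (i, j) with i < j, the coefficient of dx_i ∧ dx_j in alpha ∧ beta is (alpha_i * beta_j - alpha_j * beta_i). Collecting: alpha ∧ beta = (2*y + 4*z) dx ∧ dy + (-y + 4*z) dx ∧ dz + (6*z) dy ∧ dz.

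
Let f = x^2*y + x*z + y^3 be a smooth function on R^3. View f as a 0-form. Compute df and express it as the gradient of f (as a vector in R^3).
df = (2*x*y + z) dx + (x^2 + 3*y^2) dy + (x) dz; grad f = (2*x*y + z, x^2 + 3*y^2, x)

For a 0-form f, d f = (∂f/∂x) dx + (∂f/∂y) dy + (∂f/∂z) dz. The components of the vector representation are exactly the entries of grad f in Cartesian coordinates:
  ∂f/∂x = 2*x*y + z
  ∂f/∂y = x^2 + 3*y^2
  ∂f/∂z = x.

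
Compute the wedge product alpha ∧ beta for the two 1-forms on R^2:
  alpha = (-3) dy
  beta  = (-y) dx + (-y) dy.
alpha ∧ beta = (-3*y) dx ∧ dy

Distribute the wedge, using dx_i ∧ dx_j = -dx_j ∧ dx_i and dx_i ∧ dx_i = 0. For each pair (i, j) with i < j, the coefficient of dx_i ∧ dx_j in alpha ∧ beta is (alpha_i * beta_j - alpha_j * beta_i). Collecting: alpha ∧ beta = (-3*y) dx ∧ dy.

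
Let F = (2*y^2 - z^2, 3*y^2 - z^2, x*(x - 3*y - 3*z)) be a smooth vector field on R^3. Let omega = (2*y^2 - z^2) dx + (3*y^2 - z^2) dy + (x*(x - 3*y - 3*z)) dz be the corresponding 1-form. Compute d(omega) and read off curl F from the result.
d(omega) = (-3*x + 2*z) dy ∧ dz + (-2*x + 3*y + z) dz ∧ dx + (-4*y) dx ∧ dy; curl F = (-3*x + 2*z, -2*x + 3*y + z, -4*y)

d omega = sum_{i<j} (∂f_j/∂x_i - ∂f_i/∂x_j) dx_i ∧ dx_j. Under the identification (dy ∧ dz, dz ∧ dx, dx ∧ dy) ↔ (e_x, e_y, e_z), the coefficients are exactly the components of curl F. Compute:
  ∂R/∂y - ∂Q/∂z = (-3*x) - (-2*z) = -3*x + 2*z
  ∂P/∂z - ∂R/∂x = (-2*z) - (2*x - 3*y - 3*z) = -2*x + 3*y + z
  ∂Q/∂x - ∂P/∂y = (0) - (4*y) = -4*y.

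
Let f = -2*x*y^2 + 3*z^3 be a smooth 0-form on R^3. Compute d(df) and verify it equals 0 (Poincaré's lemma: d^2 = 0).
d(df) = 0

Step 1: df = sum_i (∂f/∂x_i) dx_i = (-2*y^2) dx + (-4*x*y) dy + (9*z^2) dz.
Step 2: Apply d again. Using the 1-form formula, the coefficient of dx ∧ dy in d(df) is ∂^2 f/∂x ∂y - ∂^2 f/∂y ∂x = (-4*y) - (-4*y) = 0 (equality of mixed partials for smooth f).
Similarly for dx ∧ dz and dy ∧ dz — all coefficients vanish. So d(df) = 0.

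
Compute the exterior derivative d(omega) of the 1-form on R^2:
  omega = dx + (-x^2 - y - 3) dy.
d(omega) = (-2*x) dx ∧ dy

For a 1-form omega = sum_i f_i dx_i, the exterior derivative is
  d(omega) = sum_{i < j} (∂f_j/∂x_i - ∂f_i/∂x_j) dx_i ∧ dx_j.
  coefficient of dx ∧ dy: ∂f_2/∂x - ∂f_1/∂y = ∂(-x^2 - y - 3)/∂x - ∂(1)/∂y = -2*x
Assembling: d(omega) = (-2*x) dx ∧ dy.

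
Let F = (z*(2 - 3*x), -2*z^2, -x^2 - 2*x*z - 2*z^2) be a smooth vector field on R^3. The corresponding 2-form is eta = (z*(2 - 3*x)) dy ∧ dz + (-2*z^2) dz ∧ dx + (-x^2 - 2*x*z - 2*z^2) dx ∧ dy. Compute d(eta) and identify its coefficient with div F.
d(eta) = (-2*x - 7*z) dx ∧ dy ∧ dz; div F = -2*x - 7*z

For a 2-form in R^3 of the form above, applying d gives a 3-form with coefficient ∂P/∂x + ∂Q/∂y + ∂R/∂z:
  ∂P/∂x = -3*z
  ∂Q/∂y = 0
  ∂R/∂z = -2*x - 4*z
Sum = -2*x - 7*z, which is exactly div F.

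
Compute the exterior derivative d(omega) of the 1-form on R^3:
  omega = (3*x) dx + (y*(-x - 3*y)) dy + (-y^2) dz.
d(omega) = (-y) dx ∧ dy + (-2*y) dy ∧ dz

For a 1-form omega = sum_i f_i dx_i, the exterior derivative is
  d(omega) = sum_{i < j} (∂f_j/∂x_i - ∂f_i/∂x_j) dx_i ∧ dx_j.
  coefficient of dx ∧ dy: ∂f_2/∂x - ∂f_1/∂y = ∂(y*(-x - 3*y))/∂x - ∂(3*x)/∂y = -y
  coefficient of dy ∧ dz: ∂f_3/∂y - ∂f_2/∂z = ∂(-y^2)/∂y - ∂(y*(-x - 3*y))/∂z = -2*y
Assembling: d(omega) = (-y) dx ∧ dy + (-2*y) dy ∧ dz.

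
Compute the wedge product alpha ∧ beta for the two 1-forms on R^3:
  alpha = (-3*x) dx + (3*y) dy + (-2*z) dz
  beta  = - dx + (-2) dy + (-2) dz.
alpha ∧ beta = (6*x + 3*y) dx ∧ dy + (6*x - 2*z) dx ∧ dz + (-6*y - 4*z) dy ∧ dz

Distribute the wedge, using dx_i ∧ dx_j = -dx_j ∧ dx_i and dx_i ∧ dx_i = 0. For each pair (i, j) with i < j, the coefficient of dx_i ∧ dx_j in alpha ∧ beta is (alpha_i * beta_j - alpha_j * beta_i). Collecting: alpha ∧ beta = (6*x + 3*y) dx ∧ dy + (6*x - 2*z) dx ∧ dz + (-6*y - 4*z) dy ∧ dz.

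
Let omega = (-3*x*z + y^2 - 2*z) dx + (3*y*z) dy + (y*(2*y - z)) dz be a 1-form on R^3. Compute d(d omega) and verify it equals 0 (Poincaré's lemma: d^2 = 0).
d(d omega) = 0

Step 1: d omega = sum_{i<j} (∂f_j/∂x_i - ∂f_i/∂x_j) dx_i ∧ dx_j:
  coeff of dx ∧ dy: -2*y
  coeff of dx ∧ dz: 3*x + 2
  coeff of dy ∧ dz: y - z
Step 2: Apply d again to each 2-form coefficient. The only possible 3-form in R^3 is dx ∧ dy ∧ dz, with coefficient
  ∂(coeff of dy∧dz)/∂x - ∂(coeff of dx∧dz)/∂y + ∂(coeff of dx∧dy)/∂z
  = ∂/∂x (y - z) - ∂/∂y (3*x + 2) + ∂/∂z (-2*y).
Each of these terms simplifies to sums of mixed partials that cancel in pairs. The result is 0 (by equality of mixed partials for smooth functions — Schwarz / Clairaut).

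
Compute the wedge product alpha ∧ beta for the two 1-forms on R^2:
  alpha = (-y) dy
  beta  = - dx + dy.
alpha ∧ beta = (-y) dx ∧ dy

Distribute the wedge, using dx_i ∧ dx_j = -dx_j ∧ dx_i and dx_i ∧ dx_i = 0. For each pair (i, j) with i < j, the coefficient of dx_i ∧ dx_j in alpha ∧ beta is (alpha_i * beta_j - alpha_j * beta_i). Collecting: alpha ∧ beta = (-y) dx ∧ dy.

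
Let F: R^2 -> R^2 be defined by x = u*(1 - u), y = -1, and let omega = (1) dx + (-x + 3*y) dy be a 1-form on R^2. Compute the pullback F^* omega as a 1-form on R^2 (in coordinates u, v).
F^* omega = (1 - 2*u) du

Using F^*(f dg) = (f ∘ F) d(g ∘ F), substitute each coordinate x_i by F_i(u, v) in f_i, and replace dx_i by d F_i = (∂F_i/∂u) du + (∂F_i/∂v) dv.
  For the x component: f_1(F) = 1; d F_1 = (1 - 2*u) du + (0) dv
  For the y component: f_2(F) = u^2 - u - 3; d F_2 = (0) du + (0) dv
Combining and collecting du, dv coefficients:
  coeff of du: 1 - 2*u
  coeff of dv: 0
F^* omega = (1 - 2*u) du.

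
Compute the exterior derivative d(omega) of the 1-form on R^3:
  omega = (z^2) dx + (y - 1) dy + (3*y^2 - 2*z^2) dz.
d(omega) = (-2*z) dx ∧ dz + (6*y) dy ∧ dz

For a 1-form omega = sum_i f_i dx_i, the exterior derivative is
  d(omega) = sum_{i < j} (∂f_j/∂x_i - ∂f_i/∂x_j) dx_i ∧ dx_j.
  coefficient of dx ∧ dz: ∂f_3/∂x - ∂f_1/∂z = ∂(3*y^2 - 2*z^2)/∂x - ∂(z^2)/∂z = -2*z
  coefficient of dy ∧ dz: ∂f_3/∂y - ∂f_2/∂z = ∂(3*y^2 - 2*z^2)/∂y - ∂(y - 1)/∂z = 6*y
Assembling: d(omega) = (-2*z) dx ∧ dz + (6*y) dy ∧ dz.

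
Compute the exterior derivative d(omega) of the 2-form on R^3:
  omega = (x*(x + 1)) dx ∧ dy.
d(omega) = 0

For a 2-form omega = sum_{i<j} g_{ij} dx_i ∧ dx_j, the exterior derivative is
  d(omega) = sum_{i<j} d(g_{ij}) ∧ dx_i ∧ dx_j = sum_{i<j, k} (∂g_{ij}/∂x_k) dx_k ∧ dx_i ∧ dx_j.
Expand each term, using dx_k ∧ dx_i ∧ dx_j = sgn(permutation) dx_{(a)} ∧ dx_{(b)} ∧ dx_{(c)} with (a < b < c) sorted:

Collecting like 3-forms: d(omega) = 0.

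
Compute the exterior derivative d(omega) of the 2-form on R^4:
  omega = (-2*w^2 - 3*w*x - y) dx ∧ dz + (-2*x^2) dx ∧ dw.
d(omega) = (1) dx ∧ dy ∧ dz + (-4*w - 3*x) dx ∧ dz ∧ dw

For a 2-form omega = sum_{i<j} g_{ij} dx_i ∧ dx_j, the exterior derivative is
  d(omega) = sum_{i<j} d(g_{ij}) ∧ dx_i ∧ dx_j = sum_{i<j, k} (∂g_{ij}/∂x_k) dx_k ∧ dx_i ∧ dx_j.
Expand each term, using dx_k ∧ dx_i ∧ dx_j = sgn(permutation) dx_{(a)} ∧ dx_{(b)} ∧ dx_{(c)} with (a < b < c) sorted:
  d(-2*w^2 - 3*w*x - y) includes (∂/∂y)(-2*w^2 - 3*w*x - y) dy = (-1) dy, which multiplied by dx ∧ dz gives (1) dx ∧ dy ∧ dz
  d(-2*w^2 - 3*w*x - y) includes (∂/∂w)(-2*w^2 - 3*w*x - y) dw = (-4*w - 3*x) dw, which multiplied by dx ∧ dz gives (-4*w - 3*x) dx ∧ dz ∧ dw
Collecting like 3-forms: d(omega) = (1) dx ∧ dy ∧ dz + (-4*w - 3*x) dx ∧ dz ∧ dw.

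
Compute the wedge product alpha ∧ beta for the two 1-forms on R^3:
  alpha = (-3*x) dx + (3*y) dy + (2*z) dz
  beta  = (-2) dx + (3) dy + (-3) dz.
alpha ∧ beta = (-9*x + 6*y) dx ∧ dy + (9*x + 4*z) dx ∧ dz + (-9*y - 6*z) dy ∧ dz

Distribute the wedge, using dx_i ∧ dx_j = -dx_j ∧ dx_i and dx_i ∧ dx_i = 0. For each pair (i, j) with i < j, the coefficient of dx_i ∧ dx_j in alpha ∧ beta is (alpha_i * beta_j - alpha_j * beta_i). Collecting: alpha ∧ beta = (-9*x + 6*y) dx ∧ dy + (9*x + 4*z) dx ∧ dz + (-9*y - 6*z) dy ∧ dz.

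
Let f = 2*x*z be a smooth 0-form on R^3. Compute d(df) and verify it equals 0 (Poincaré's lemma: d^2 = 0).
d(df) = 0

Step 1: df = sum_i (∂f/∂x_i) dx_i = (2*z) dx + (0) dy + (2*x) dz.
Step 2: Apply d again. Using the 1-form formula, the coefficient of dx ∧ dy in d(df) is ∂^2 f/∂x ∂y - ∂^2 f/∂y ∂x = (0) - (0) = 0 (equality of mixed partials for smooth f).
Similarly for dx ∧ dz and dy ∧ dz — all coefficients vanish. So d(df) = 0.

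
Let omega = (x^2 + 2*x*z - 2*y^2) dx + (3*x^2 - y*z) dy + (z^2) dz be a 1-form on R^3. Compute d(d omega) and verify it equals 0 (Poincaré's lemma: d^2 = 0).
d(d omega) = 0

Step 1: d omega = sum_{i<j} (∂f_j/∂x_i - ∂f_i/∂x_j) dx_i ∧ dx_j:
  coeff of dx ∧ dy: 6*x + 4*y
  coeff of dx ∧ dz: -2*x
  coeff of dy ∧ dz: y
Step 2: Apply d again to each 2-form coefficient. The only possible 3-form in R^3 is dx ∧ dy ∧ dz, with coefficient
  ∂(coeff of dy∧dz)/∂x - ∂(coeff of dx∧dz)/∂y + ∂(coeff of dx∧dy)/∂z
  = ∂/∂x (y) - ∂/∂y (-2*x) + ∂/∂z (6*x + 4*y).
Each of these terms simplifies to sums of mixed partials that cancel in pairs. The result is 0 (by equality of mixed partials for smooth functions — Schwarz / Clairaut).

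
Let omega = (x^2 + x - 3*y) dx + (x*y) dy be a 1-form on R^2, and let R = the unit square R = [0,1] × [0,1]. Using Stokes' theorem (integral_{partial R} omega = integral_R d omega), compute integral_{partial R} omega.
integral_(partial R) omega = 7/2

Stokes: integral_partial_R omega = integral_R d omega with d omega = (∂Q/∂x - ∂P/∂y) dx ∧ dy.
  ∂Q/∂x = y
  ∂P/∂y = -3
  integrand = ∂Q/∂x - ∂P/∂y = y + 3.
Integrating over R: integral_0^1 integral_0^1 (y + 3) dx dy = 7/2.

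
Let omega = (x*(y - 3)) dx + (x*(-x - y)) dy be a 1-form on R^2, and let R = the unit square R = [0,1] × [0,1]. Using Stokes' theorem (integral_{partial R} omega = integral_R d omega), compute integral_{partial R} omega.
integral_(partial R) omega = -2

Stokes: integral_partial_R omega = integral_R d omega with d omega = (∂Q/∂x - ∂P/∂y) dx ∧ dy.
  ∂Q/∂x = -2*x - y
  ∂P/∂y = x
  integrand = ∂Q/∂x - ∂P/∂y = -3*x - y.
Integrating over R: integral_0^1 integral_0^1 (-3*x - y) dx dy = -2.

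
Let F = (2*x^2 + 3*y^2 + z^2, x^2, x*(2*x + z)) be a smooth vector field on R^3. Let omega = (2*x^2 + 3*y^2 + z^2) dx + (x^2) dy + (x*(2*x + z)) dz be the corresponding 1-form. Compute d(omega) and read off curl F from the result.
d(omega) = (0) dy ∧ dz + (-4*x + z) dz ∧ dx + (2*x - 6*y) dx ∧ dy; curl F = (0, -4*x + z, 2*x - 6*y)

d omega = sum_{i<j} (∂f_j/∂x_i - ∂f_i/∂x_j) dx_i ∧ dx_j. Under the identification (dy ∧ dz, dz ∧ dx, dx ∧ dy) ↔ (e_x, e_y, e_z), the coefficients are exactly the components of curl F. Compute:
  ∂R/∂y - ∂Q/∂z = (0) - (0) = 0
  ∂P/∂z - ∂R/∂x = (2*z) - (4*x + z) = -4*x + z
  ∂Q/∂x - ∂P/∂y = (2*x) - (6*y) = 2*x - 6*y.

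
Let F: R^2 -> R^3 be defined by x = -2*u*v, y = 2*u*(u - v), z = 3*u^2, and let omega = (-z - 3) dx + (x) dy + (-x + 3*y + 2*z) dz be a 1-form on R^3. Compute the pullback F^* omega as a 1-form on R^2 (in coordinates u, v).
F^* omega = (72*u^3 - 26*u^2*v + 4*u*v^2 + 6*v) du + (2*u*(3*u^2 + 2*u*v + 3)) dv

Using F^*(f dg) = (f ∘ F) d(g ∘ F), substitute each coordinate x_i by F_i(u, v) in f_i, and replace dx_i by d F_i = (∂F_i/∂u) du + (∂F_i/∂v) dv.
  For the x component: f_1(F) = -3*u^2 - 3; d F_1 = (-2*v) du + (-2*u) dv
  For the y component: f_2(F) = -2*u*v; d F_2 = (4*u - 2*v) du + (-2*u) dv
  For the z component: f_3(F) = 4*u*(3*u - v); d F_3 = (6*u) du + (0) dv
Combining and collecting du, dv coefficients:
  coeff of du: 72*u^3 - 26*u^2*v + 4*u*v^2 + 6*v
  coeff of dv: 2*u*(3*u^2 + 2*u*v + 3)
F^* omega = (72*u^3 - 26*u^2*v + 4*u*v^2 + 6*v) du + (2*u*(3*u^2 + 2*u*v + 3)) dv.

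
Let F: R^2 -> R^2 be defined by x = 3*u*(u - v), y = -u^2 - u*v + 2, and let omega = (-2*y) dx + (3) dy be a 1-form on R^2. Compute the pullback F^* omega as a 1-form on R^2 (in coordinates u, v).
F^* omega = (12*u^3 + 6*u^2*v - 6*u*v^2 - 30*u + 9*v) du + (3*u*(-2*u^2 - 2*u*v + 3)) dv

Using F^*(f dg) = (f ∘ F) d(g ∘ F), substitute each coordinate x_i by F_i(u, v) in f_i, and replace dx_i by d F_i = (∂F_i/∂u) du + (∂F_i/∂v) dv.
  For the x component: f_1(F) = 2*u^2 + 2*u*v - 4; d F_1 = (6*u - 3*v) du + (-3*u) dv
  For the y component: f_2(F) = 3; d F_2 = (-2*u - v) du + (-u) dv
Combining and collecting du, dv coefficients:
  coeff of du: 12*u^3 + 6*u^2*v - 6*u*v^2 - 30*u + 9*v
  coeff of dv: 3*u*(-2*u^2 - 2*u*v + 3)
F^* omega = (12*u^3 + 6*u^2*v - 6*u*v^2 - 30*u + 9*v) du + (3*u*(-2*u^2 - 2*u*v + 3)) dv.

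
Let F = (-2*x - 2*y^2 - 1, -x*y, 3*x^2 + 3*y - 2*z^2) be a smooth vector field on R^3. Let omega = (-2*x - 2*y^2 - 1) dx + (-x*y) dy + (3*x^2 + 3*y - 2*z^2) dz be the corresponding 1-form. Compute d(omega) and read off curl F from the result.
d(omega) = (3) dy ∧ dz + (-6*x) dz ∧ dx + (3*y) dx ∧ dy; curl F = (3, -6*x, 3*y)

d omega = sum_{i<j} (∂f_j/∂x_i - ∂f_i/∂x_j) dx_i ∧ dx_j. Under the identification (dy ∧ dz, dz ∧ dx, dx ∧ dy) ↔ (e_x, e_y, e_z), the coefficients are exactly the components of curl F. Compute:
  ∂R/∂y - ∂Q/∂z = (3) - (0) = 3
  ∂P/∂z - ∂R/∂x = (0) - (6*x) = -6*x
  ∂Q/∂x - ∂P/∂y = (-y) - (-4*y) = 3*y.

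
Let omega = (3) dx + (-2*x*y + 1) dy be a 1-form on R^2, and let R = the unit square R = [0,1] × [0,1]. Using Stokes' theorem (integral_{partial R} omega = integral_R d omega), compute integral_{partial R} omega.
integral_(partial R) omega = -1

Stokes: integral_partial_R omega = integral_R d omega with d omega = (∂Q/∂x - ∂P/∂y) dx ∧ dy.
  ∂Q/∂x = -2*y
  ∂P/∂y = 0
  integrand = ∂Q/∂x - ∂P/∂y = -2*y.
Integrating over R: integral_0^1 integral_0^1 (-2*y) dx dy = -1.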